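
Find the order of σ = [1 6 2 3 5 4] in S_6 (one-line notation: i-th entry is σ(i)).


Cycle decomposition: (2 6 4 3)
Cycle lengths: 4
Order = lcm(4) = 4

ord(σ) = 4


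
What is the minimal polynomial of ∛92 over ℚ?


∛92 satisfies x³ - 92 = 0, irreducible over ℚ (no rational root; 92 is not a perfect cube)

Minimal polynomial: x³ - 92


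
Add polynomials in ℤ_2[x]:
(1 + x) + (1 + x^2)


Add coefficients mod 2:
x^0: 1 + 1 = 0 (mod 2)
x^1: 1 + 0 = 1 (mod 2)
x^2: 0 + 1 = 1 (mod 2)
Result: x + x^2

f + g = x + x^2


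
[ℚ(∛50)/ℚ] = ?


∛50 has minimal polynomial x³ - 50 (irreducible over ℚ since 50 is not a perfect cube)

[ℚ(∛50)/ℚ] = 3


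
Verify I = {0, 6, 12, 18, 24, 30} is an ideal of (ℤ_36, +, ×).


Check ideal conditions for I = {0, 6, 12, 18, 24, 30} in ℤ_36:
(1) I is an additive subgroup? Yes
(2) For r ∈ ℤ_36 and a ∈ I: r·a ∈ I? Yes

Yes, I is an ideal of ℤ_36


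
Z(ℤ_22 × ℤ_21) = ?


Z(G) = {g ∈ G | gx = xg for all x ∈ G}
Direct product of abelian groups is abelian, so Z(G) = G

Z(ℤ_22 × ℤ_21) = ℤ_22 × ℤ_21


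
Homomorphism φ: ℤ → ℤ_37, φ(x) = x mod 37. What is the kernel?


Kernel = preimage of identity
ker(φ) = {x ∈ ℤ : x ≡ 0 (mod 37)} = 37ℤ = {0, ±37, ±74, ...}

ker(φ) = 37ℤ


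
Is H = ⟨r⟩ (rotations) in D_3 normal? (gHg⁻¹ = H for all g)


H = ⟨r⟩ (rotations) in D_3
The rotation subgroup ⟨r⟩ has index 2 in D_3, so it is normal

Yes, normal subgroup


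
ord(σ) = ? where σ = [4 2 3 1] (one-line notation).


Cycle decomposition: (1 4)
Cycle lengths: 2
Order = lcm(2) = 2

ord(σ) = 2


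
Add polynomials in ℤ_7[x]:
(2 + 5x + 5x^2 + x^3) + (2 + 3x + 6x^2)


Add coefficients mod 7:
x^0: 2 + 2 = 4 (mod 7)
x^1: 5 + 3 = 1 (mod 7)
x^2: 5 + 6 = 4 (mod 7)
x^3: 1 + 0 = 1 (mod 7)
Result: 4 + x + 4x^2 + x^3

f + g = 4 + x + 4x^2 + x^3


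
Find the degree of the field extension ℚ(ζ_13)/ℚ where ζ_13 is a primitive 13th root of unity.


[ℚ(ζ_n):ℚ] = deg Φ_n(x) = φ(n). Here φ(13) = 12

[ℚ(ζ_13)/ℚ where ζ_13 is a primitive 13th root of unity] = 12


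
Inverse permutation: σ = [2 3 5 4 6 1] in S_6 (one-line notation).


To find σ⁻¹, swap domain and range:
σ(1) = 2 → σ⁻¹(2) = 1
σ(2) = 3 → σ⁻¹(3) = 2
σ(3) = 5 → σ⁻¹(5) = 3
σ(4) = 4 → σ⁻¹(4) = 4
σ(5) = 6 → σ⁻¹(6) = 5
σ(6) = 1 → σ⁻¹(1) = 6

σ⁻¹ = [6 1 2 4 3 5]


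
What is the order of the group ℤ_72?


ℤ_n has n elements.

|ℤ_72| = 72


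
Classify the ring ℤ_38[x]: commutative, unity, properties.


ℤ_38 has zero divisors (2·19 ≡ 0), and these lift to constant zero divisors in ℤ_38[x]; so not an integral domain
Commutative: Yes
Integral domain: No
Has unity: Yes

ℤ_38[x]: Commutative=Yes, Unity=Yes


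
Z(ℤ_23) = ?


Z(G) = {g ∈ G | gx = xg for all x ∈ G}
ℤ_23 is abelian, so Z(G) = G

Z(ℤ_23) = ℤ_23


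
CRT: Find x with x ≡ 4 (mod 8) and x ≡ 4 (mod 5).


m₁ = 8, m₂ = 5, gcd = 1, so CRT applies. M = m₁·m₂ = 40
Let M₁ = M/m₁ = 5, M₂ = M/m₂ = 8
Find y₁ ≡ M₁⁻¹ (mod m₁): 5⁻¹ ≡ 5 (mod 8)
Find y₂ ≡ M₂⁻¹ (mod m₂): 8⁻¹ ≡ 2 (mod 5)
x = a₁·M₁·y₁ + a₂·M₂·y₂ = 4·5·5 + 4·8·2 = 164
Reduce mod 40: x ≡ 4
Check: 4 mod 8 = 4 ✓, 4 mod 5 = 4 ✓

x ≡ 4 (mod 40)


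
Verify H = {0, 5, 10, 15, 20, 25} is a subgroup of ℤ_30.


Subgroup test for H = {0, 5, 10, 15, 20, 25} in (ℤ_30, +):
(1) 0 ∈ H? Yes
(2) Closure: for all a,b ∈ H, (a+b) mod 30 ∈ H? Yes
(3) Inverses: for all a ∈ H, -a mod 30 ∈ H? Yes

Yes, H is a subgroup of ℤ_30


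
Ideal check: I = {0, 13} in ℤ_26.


Check ideal conditions for I = {0, 13} in ℤ_26:
(1) I is an additive subgroup? Yes
(2) For r ∈ ℤ_26 and a ∈ I: r·a ∈ I? Yes

Yes, I is an ideal of ℤ_26


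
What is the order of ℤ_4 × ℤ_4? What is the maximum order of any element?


|ℤ_4 × ℤ_4| = 4 × 4 = 16
Max element order = lcm(4,4) = 4
Cyclic? No (gcd=4)

|ℤ_4×ℤ_4| = 16, max element order = 4


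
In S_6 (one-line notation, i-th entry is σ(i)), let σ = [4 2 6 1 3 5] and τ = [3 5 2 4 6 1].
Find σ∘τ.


σ∘τ: apply τ first, then σ
1 →τ 3 →σ 6
2 →τ 5 →σ 3
3 →τ 2 →σ 2
4 →τ 4 →σ 1
5 →τ 6 →σ 5
6 →τ 1 →σ 4

σ∘τ = [6 3 2 1 5 4]


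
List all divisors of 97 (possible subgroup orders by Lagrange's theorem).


Lagrange's theorem: |H| divides |G|
|G| = 97
Divisors of 97: 1, 97

Possible subgroup orders: {1, 97}


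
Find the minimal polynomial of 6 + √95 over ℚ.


Let α = 6 + √95. Then α - 6 = √95, so (α - 6)² = 95, giving α² - 12α - 59 = 0. Degree 2 and α ∉ ℚ, so this is the minimal polynomial.

Minimal polynomial: x² - 12x - 59


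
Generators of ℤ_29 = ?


g generates ℤ_n iff gcd(g,n) = 1
Prime factors of 29: 29
Generators are g ∈ {1,...,28} not divisible by any of these primes.
Generators: {1, 2, 3, 4, 5, 6, 7, 8, 9, 10, 11, 12, 13, 14, 15, 16, 17, 18, 19, 20, 21, 22, 23, 24, 25, 26, 27, 28}
Number of generators = φ(29) = 28

Generators of ℤ_29 = {1, 2, 3, 4, 5, 6, 7, 8, 9, 10, 11, 12, 13, 14, 15, 16, 17, 18, 19, 20, 21, 22, 23, 24, 25, 26, 27, 28}


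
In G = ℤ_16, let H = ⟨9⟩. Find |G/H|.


|⟨9⟩| = n / gcd(9, 16) = 16 / 1 = 16
H is normal (ℤ_16 is abelian).
|G/H| = |G| / |H| = 16 / 16 = 1

|G/H| = 1


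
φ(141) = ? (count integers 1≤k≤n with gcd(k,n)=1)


Factor n: 141 = 3 × 47
φ(n) = n · ∏(1 - 1/p) over distinct primes p | n
φ(141) = 141 · (1 - 1/3) · (1 - 1/47) = 92

φ(141) = 92


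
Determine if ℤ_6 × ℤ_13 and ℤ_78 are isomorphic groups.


Comparing ℤ_6 × ℤ_13 and ℤ_78:
gcd(6,13) = 1, so ℤ_6 × ℤ_13 ≅ ℤ_78 (CRT)

Yes, ℤ_6 × ℤ_13 ≅ ℤ_78


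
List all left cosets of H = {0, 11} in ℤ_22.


H = {0, 11}, |H| = 2
Number of cosets = |G|/|H| = 22/2 = 11
0 + H = {0, 11}
1 + H = {1, 12}
2 + H = {2, 13}
3 + H = {3, 14}
4 + H = {4, 15}
5 + H = {5, 16}
6 + H = {6, 17}
7 + H = {7, 18}
8 + H = {8, 19}
9 + H = {9, 20}
10 + H = {10, 21}

Cosets: 0+H={0,11}; 1+H={1,12}; 2+H={2,13}; 3+H={3,14}; 4+H={4,15}; 5+H={5,16}; 6+H={6,17}; 7+H={7,18}; 8+H={8,19}; 9+H={9,20}; 10+H={10,21}


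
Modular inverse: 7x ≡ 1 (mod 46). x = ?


Use the extended Euclidean algorithm to write 1 = 7·s + 46·t; then s mod 46 is the inverse.
Euclidean algorithm:
  7 = 0·46 + 7
  46 = 6·7 + 4
  7 = 1·4 + 3
  4 = 1·3 + 1
  3 = 3·1 + 0
gcd(7,46) = 1
Back-substitution gives: 7·(-13) + 46·(2) = 1
So 7⁻¹ ≡ -13 ≡ 33 (mod 46)
Check: 7 × 33 = 231 ≡ 1 (mod 46) ✓

7⁻¹ ≡ 33 (mod 46)


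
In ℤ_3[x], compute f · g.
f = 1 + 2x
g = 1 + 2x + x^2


Expand and collect like terms; reduce coefficients mod 3:
x^0: 1·1 = 1 ≡ 1 (mod 3)
x^1: 1·2 + 2·1 = 4 ≡ 1 (mod 3)
x^2: 1·1 + 2·2 = 5 ≡ 2 (mod 3)
x^3: 2·1 = 2 ≡ 2 (mod 3)
Result: 1 + x + 2x^2 + 2x^3

f · g = 1 + x + 2x^2 + 2x^3


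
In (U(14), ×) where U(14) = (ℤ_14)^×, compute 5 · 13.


Operation: multiplication mod 14
5 · 13 = (a × b) mod 14 with a = 5, b = 13

5 · 13 = 9


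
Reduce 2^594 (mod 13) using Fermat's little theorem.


Fermat's little theorem: if p is prime and gcd(a,p)=1, then a^(p-1) ≡ 1 (mod p)
p = 13 is prime, gcd(2,13) = 1
Reduce exponent: 594 mod 12 = 6
So 2^594 ≡ 2^6 (mod 13)
2^6 mod 13 = 12

2^594 ≡ 12 (mod 13)


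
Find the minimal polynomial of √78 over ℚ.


√78 satisfies x² - 78 = 0, irreducible over ℚ since 78 is squarefree

Minimal polynomial: x² - 78


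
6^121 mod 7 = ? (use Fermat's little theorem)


Fermat's little theorem: if p is prime and gcd(a,p)=1, then a^(p-1) ≡ 1 (mod p)
p = 7 is prime, gcd(6,7) = 1
Reduce exponent: 121 mod 6 = 1
So 6^121 ≡ 6^1 (mod 7)
6^1 mod 7 = 6

6^121 ≡ 6 (mod 7)


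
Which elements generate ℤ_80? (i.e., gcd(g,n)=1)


g generates ℤ_n iff gcd(g,n) = 1
Prime factors of 80: 2, 5
Generators are g ∈ {1,...,79} not divisible by any of these primes.
Generators: {1, 3, 7, 9, 11, 13, 17, 19, 21, 23, 27, 29, 31, 33, 37, 39, 41, 43, 47, 49, 51, 53, 57, 59, 61, 63, 67, 69, 71, 73, 77, 79}
Number of generators = φ(80) = 32

Generators of ℤ_80 = {1, 3, 7, 9, 11, 13, 17, 19, 21, 23, 27, 29, 31, 33, 37, 39, 41, 43, 47, 49, 51, 53, 57, 59, 61, 63, 67, 69, 71, 73, 77, 79}


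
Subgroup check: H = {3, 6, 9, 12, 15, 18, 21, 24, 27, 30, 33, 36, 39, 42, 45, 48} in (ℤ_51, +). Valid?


Subgroup test for H = {3, 6, 9, 12, 15, 18, 21, 24, 27, 30, 33, 36, 39, 42, 45, 48} in (ℤ_51, +):
(1) 0 ∈ H? No
(2) Closure: for all a,b ∈ H, (a+b) mod 51 ∈ H? No  [counterexample: 3 + 48 = 0 ∉ H]
(3) Inverses: for all a ∈ H, -a mod 51 ∈ H? Yes

No, H is not a subgroup of ℤ_51


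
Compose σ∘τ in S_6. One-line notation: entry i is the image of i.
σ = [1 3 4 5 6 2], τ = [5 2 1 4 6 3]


σ∘τ: apply τ first, then σ
1 →τ 5 →σ 6
2 →τ 2 →σ 3
3 →τ 1 →σ 1
4 →τ 4 →σ 5
5 →τ 6 →σ 2
6 →τ 3 →σ 4

σ∘τ = [6 3 1 5 2 4]


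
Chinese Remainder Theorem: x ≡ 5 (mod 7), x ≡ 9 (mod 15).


m₁ = 7, m₂ = 15, gcd = 1, so CRT applies. M = m₁·m₂ = 105
Let M₁ = M/m₁ = 15, M₂ = M/m₂ = 7
Find y₁ ≡ M₁⁻¹ (mod m₁): 15⁻¹ ≡ 1 (mod 7)
Find y₂ ≡ M₂⁻¹ (mod m₂): 7⁻¹ ≡ 13 (mod 15)
x = a₁·M₁·y₁ + a₂·M₂·y₂ = 5·15·1 + 9·7·13 = 894
Reduce mod 105: x ≡ 54
Check: 54 mod 7 = 5 ✓, 54 mod 15 = 9 ✓

x ≡ 54 (mod 105)


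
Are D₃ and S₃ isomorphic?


Comparing D₃ and S₃:
Both are the unique non-abelian group of order 6

Yes, D₃ ≅ S₃


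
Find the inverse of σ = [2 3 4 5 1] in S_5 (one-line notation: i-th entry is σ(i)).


To find σ⁻¹, swap domain and range:
σ(1) = 2 → σ⁻¹(2) = 1
σ(2) = 3 → σ⁻¹(3) = 2
σ(3) = 4 → σ⁻¹(4) = 3
σ(4) = 5 → σ⁻¹(5) = 4
σ(5) = 1 → σ⁻¹(1) = 5

σ⁻¹ = [5 1 2 3 4]


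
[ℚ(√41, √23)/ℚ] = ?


[ℚ(√41,√23):ℚ] = [ℚ(√41,√23):ℚ(√41)]·[ℚ(√41):ℚ] = 2·2 = 4

[ℚ(√41, √23)/ℚ] = 4


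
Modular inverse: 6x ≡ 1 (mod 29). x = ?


Use the extended Euclidean algorithm to write 1 = 6·s + 29·t; then s mod 29 is the inverse.
Euclidean algorithm:
  6 = 0·29 + 6
  29 = 4·6 + 5
  6 = 1·5 + 1
  5 = 5·1 + 0
gcd(6,29) = 1
Back-substitution gives: 6·(5) + 29·(-1) = 1
So 6⁻¹ ≡ 5 ≡ 5 (mod 29)
Check: 6 × 5 = 30 ≡ 1 (mod 29) ✓

6⁻¹ ≡ 5 (mod 29)


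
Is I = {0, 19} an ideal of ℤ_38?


Check ideal conditions for I = {0, 19} in ℤ_38:
(1) I is an additive subgroup? Yes
(2) For r ∈ ℤ_38 and a ∈ I: r·a ∈ I? Yes

Yes, I is an ideal of ℤ_38


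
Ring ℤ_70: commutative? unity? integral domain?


ℤ_70 is a commutative ring with unity 1; 70 = 2×35 is composite, so 2·35 ≡ 0 gives zero divisors (not an integral domain)
Commutative: Yes
Integral domain: No
Has unity: Yes

ℤ_70: Commutative=Yes, Unity=Yes


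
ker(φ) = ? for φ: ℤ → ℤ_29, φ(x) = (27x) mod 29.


Kernel = preimage of identity
ker(φ) = {x ∈ ℤ : 27x ≡ 0 (mod 29)}. gcd(27,29) = 1, so 27x ≡ 0 (mod 29) ⟺ x ≡ 0 (mod 29/1 = 29). Hence ker(φ) = 29ℤ

ker(φ) = 29ℤ


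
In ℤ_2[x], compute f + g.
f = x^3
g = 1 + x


Add coefficients mod 2:
x^0: 0 + 1 = 1 (mod 2)
x^1: 0 + 1 = 1 (mod 2)
x^2: 0 + 0 = 0 (mod 2)
x^3: 1 + 0 = 1 (mod 2)
Result: 1 + x + x^3

f + g = 1 + x + x^3


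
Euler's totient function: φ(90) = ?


Factor n: 90 = 2 × 3^2 × 5
φ(n) = n · ∏(1 - 1/p) over distinct primes p | n
φ(90) = 90 · (1 - 1/2) · (1 - 1/3) · (1 - 1/5) = 24

φ(90) = 24


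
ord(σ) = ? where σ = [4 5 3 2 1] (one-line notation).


Cycle decomposition: (1 4 2 5)
Cycle lengths: 4
Order = lcm(4) = 4

ord(σ) = 4


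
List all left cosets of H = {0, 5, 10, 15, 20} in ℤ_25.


H = {0, 5, 10, 15, 20}, |H| = 5
Number of cosets = |G|/|H| = 25/5 = 5
0 + H = {0, 5, 10, 15, 20}
1 + H = {1, 6, 11, 16, 21}
2 + H = {2, 7, 12, 17, 22}
3 + H = {3, 8, 13, 18, 23}
4 + H = {4, 9, 14, 19, 24}

Cosets: 0+H={0,5,10,15,20}; 1+H={1,6,11,16,21}; 2+H={2,7,12,17,22}; 3+H={3,8,13,18,23}; 4+H={4,9,14,19,24}


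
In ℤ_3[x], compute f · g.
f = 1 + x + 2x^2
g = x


Expand and collect like terms; reduce coefficients mod 3:
x^0: 1·0 = 0 ≡ 0 (mod 3)
x^1: 1·1 + 1·0 = 1 ≡ 1 (mod 3)
x^2: 1·1 + 2·0 = 1 ≡ 1 (mod 3)
x^3: 2·1 = 2 ≡ 2 (mod 3)
Result: x + x^2 + 2x^3

f · g = x + x^2 + 2x^3


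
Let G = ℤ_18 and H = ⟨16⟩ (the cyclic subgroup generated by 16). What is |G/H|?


|⟨16⟩| = n / gcd(16, 18) = 18 / 2 = 9
H is normal (ℤ_18 is abelian).
|G/H| = |G| / |H| = 18 / 9 = 2

|G/H| = 2


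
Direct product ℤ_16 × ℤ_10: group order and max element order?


|ℤ_16 × ℤ_10| = 16 × 10 = 160
Max element order = lcm(16,10) = 80
Cyclic? No (gcd=2)

|ℤ_16×ℤ_10| = 160, max element order = 80


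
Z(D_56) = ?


Z(G) = {g ∈ G | gx = xg for all x ∈ G}
For even n, Z(D_n) = {e, r^(n/2)}: the 180° rotation r^28 commutes with every reflection and rotation

Z(D_56) = {e, r^28}


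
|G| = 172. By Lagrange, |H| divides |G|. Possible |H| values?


Lagrange's theorem: |H| divides |G|
|G| = 172
Divisors of 172: 1, 2, 4, 43, 86, 172

Possible subgroup orders: {1, 2, 4, 43, 86, 172}


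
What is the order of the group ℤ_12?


ℤ_n has n elements.

|ℤ_12| = 12


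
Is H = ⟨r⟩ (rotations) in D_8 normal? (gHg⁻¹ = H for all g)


H = ⟨r⟩ (rotations) in D_8
The rotation subgroup ⟨r⟩ has index 2 in D_8, so it is normal

Yes, normal subgroup


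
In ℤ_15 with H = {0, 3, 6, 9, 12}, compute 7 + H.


7 + H = {7 + h (mod 15) : h ∈ H}
7+0=7, 7+3=10, 7+6=13, 7+9=1, 7+12=4
7 + H = {1, 4, 7, 10, 13} = 1 + H

7 + H = {1, 4, 7, 10, 13}


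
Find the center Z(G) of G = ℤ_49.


Z(G) = {g ∈ G | gx = xg for all x ∈ G}
ℤ_49 is abelian, so Z(G) = G

Z(ℤ_49) = ℤ_49


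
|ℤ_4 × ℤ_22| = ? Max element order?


|ℤ_4 × ℤ_22| = 4 × 22 = 88
Max element order = lcm(4,22) = 44
Cyclic? No (gcd=2)

|ℤ_4×ℤ_22| = 88, max element order = 44


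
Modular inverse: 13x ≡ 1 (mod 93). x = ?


Use the extended Euclidean algorithm to write 1 = 13·s + 93·t; then s mod 93 is the inverse.
Euclidean algorithm:
  13 = 0·93 + 13
  93 = 7·13 + 2
  13 = 6·2 + 1
  2 = 2·1 + 0
gcd(13,93) = 1
Back-substitution gives: 13·(43) + 93·(-6) = 1
So 13⁻¹ ≡ 43 ≡ 43 (mod 93)
Check: 13 × 43 = 559 ≡ 1 (mod 93) ✓

13⁻¹ ≡ 43 (mod 93)


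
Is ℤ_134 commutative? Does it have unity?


ℤ_134 is a commutative ring with unity 1; 134 = 2×67 is composite, so 2·67 ≡ 0 gives zero divisors (not an integral domain)
Commutative: Yes
Integral domain: No
Has unity: Yes

ℤ_134: Commutative=Yes, Unity=Yes


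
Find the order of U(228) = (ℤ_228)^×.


U(n) is the group of units mod n; |U(n)| = φ(n)
|U(228)| = φ(228) = 72

|U(228) = (ℤ_228)^×| = 72


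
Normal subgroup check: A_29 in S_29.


H = A_29 in S_29
A_29 has index 2 in S_29, and every subgroup of index 2 is normal

Yes, normal subgroup


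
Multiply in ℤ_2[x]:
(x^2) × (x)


Expand and collect like terms; reduce coefficients mod 2:
x^0: 0·0 = 0 ≡ 0 (mod 2)
x^1: 0·1 + 0·0 = 0 ≡ 0 (mod 2)
x^2: 0·1 + 1·0 = 0 ≡ 0 (mod 2)
x^3: 1·1 = 1 ≡ 1 (mod 2)
Result: x^3

f · g = x^3


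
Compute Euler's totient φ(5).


φ(n) = count of k ∈ {1,...,n} with gcd(k,n)=1
Coprimes to 5: {1, 2, 3, 4}
Count: 4

φ(5) = 4


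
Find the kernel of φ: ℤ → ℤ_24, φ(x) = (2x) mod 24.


Kernel = preimage of identity
ker(φ) = {x ∈ ℤ : 2x ≡ 0 (mod 24)}. gcd(2,24) = 2, so 2x ≡ 0 (mod 24) ⟺ x ≡ 0 (mod 24/2 = 12). Hence ker(φ) = 12ℤ

ker(φ) = 12ℤ


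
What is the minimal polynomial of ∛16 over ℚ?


∛16 satisfies x³ - 16 = 0, irreducible over ℚ (no rational root; 16 is not a perfect cube)

Minimal polynomial: x³ - 16


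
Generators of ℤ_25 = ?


g generates ℤ_n iff gcd(g,n) = 1
Prime factors of 25: 5
Generators are g ∈ {1,...,24} not divisible by any of these primes.
Generators: {1, 2, 3, 4, 6, 7, 8, 9, 11, 12, 13, 14, 16, 17, 18, 19, 21, 22, 23, 24}
Number of generators = φ(25) = 20

Generators of ℤ_25 = {1, 2, 3, 4, 6, 7, 8, 9, 11, 12, 13, 14, 16, 17, 18, 19, 21, 22, 23, 24}


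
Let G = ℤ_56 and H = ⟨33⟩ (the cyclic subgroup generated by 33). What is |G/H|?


|⟨33⟩| = n / gcd(33, 56) = 56 / 1 = 56
H is normal (ℤ_56 is abelian).
|G/H| = |G| / |H| = 56 / 56 = 1

|G/H| = 1


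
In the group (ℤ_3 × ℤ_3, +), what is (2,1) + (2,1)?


Operation: componentwise addition mod (3, 3)
(2,1) + (2,1) = ((a₁+b₁) mod 3, (a₂+b₂) mod 3) with a = (2,1), b = (2,1)

(2,1) + (2,1) = (1,2)


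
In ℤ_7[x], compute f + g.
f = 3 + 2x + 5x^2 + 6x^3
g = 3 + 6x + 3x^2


Add coefficients mod 7:
x^0: 3 + 3 = 6 (mod 7)
x^1: 2 + 6 = 1 (mod 7)
x^2: 5 + 3 = 1 (mod 7)
x^3: 6 + 0 = 6 (mod 7)
Result: 6 + x + x^2 + 6x^3

f + g = 6 + x + x^2 + 6x^3


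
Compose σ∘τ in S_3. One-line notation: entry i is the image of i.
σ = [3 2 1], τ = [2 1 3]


σ∘τ: apply τ first, then σ
1 →τ 2 →σ 2
2 →τ 1 →σ 3
3 →τ 3 →σ 1

σ∘τ = [2 3 1]


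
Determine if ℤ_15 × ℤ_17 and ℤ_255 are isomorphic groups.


Comparing ℤ_15 × ℤ_17 and ℤ_255:
gcd(15,17) = 1, so ℤ_15 × ℤ_17 ≅ ℤ_255 (CRT)

Yes, ℤ_15 × ℤ_17 ≅ ℤ_255


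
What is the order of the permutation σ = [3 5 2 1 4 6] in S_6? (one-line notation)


Cycle decomposition: (1 3 2 5 4)
Cycle lengths: 5
Order = lcm(5) = 5

ord(σ) = 5


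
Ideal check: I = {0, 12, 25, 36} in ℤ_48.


Check ideal conditions for I = {0, 12, 25, 36} in ℤ_48:
(1) I is an additive subgroup? No
(2) For r ∈ ℤ_48 and a ∈ I: r·a ∈ I? No  [counterexample: r=2, a=12, r·a mod 48 = 24 ∉ I]

No, I is not an ideal of ℤ_48


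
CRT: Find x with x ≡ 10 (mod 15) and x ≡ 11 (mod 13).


m₁ = 15, m₂ = 13, gcd = 1, so CRT applies. M = m₁·m₂ = 195
Let M₁ = M/m₁ = 13, M₂ = M/m₂ = 15
Find y₁ ≡ M₁⁻¹ (mod m₁): 13⁻¹ ≡ 7 (mod 15)
Find y₂ ≡ M₂⁻¹ (mod m₂): 15⁻¹ ≡ 7 (mod 13)
x = a₁·M₁·y₁ + a₂·M₂·y₂ = 10·13·7 + 11·15·7 = 2065
Reduce mod 195: x ≡ 115
Check: 115 mod 15 = 10 ✓, 115 mod 13 = 11 ✓

x ≡ 115 (mod 195)


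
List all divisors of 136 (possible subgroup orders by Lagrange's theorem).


Lagrange's theorem: |H| divides |G|
|G| = 136
Divisors of 136: 1, 2, 4, 8, 17, 34, 68, 136

Possible subgroup orders: {1, 2, 4, 8, 17, 34, 68, 136}


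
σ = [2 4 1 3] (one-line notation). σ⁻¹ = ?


To find σ⁻¹, swap domain and range:
σ(1) = 2 → σ⁻¹(2) = 1
σ(2) = 4 → σ⁻¹(4) = 2
σ(3) = 1 → σ⁻¹(1) = 3
σ(4) = 3 → σ⁻¹(3) = 4

σ⁻¹ = [3 1 4 2]


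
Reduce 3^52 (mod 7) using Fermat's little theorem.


Fermat's little theorem: if p is prime and gcd(a,p)=1, then a^(p-1) ≡ 1 (mod p)
p = 7 is prime, gcd(3,7) = 1
Reduce exponent: 52 mod 6 = 4
So 3^52 ≡ 3^4 (mod 7)
3^4 mod 7 = 4

3^52 ≡ 4 (mod 7)


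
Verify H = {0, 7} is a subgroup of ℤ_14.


Subgroup test for H = {0, 7} in (ℤ_14, +):
(1) 0 ∈ H? Yes
(2) Closure: for all a,b ∈ H, (a+b) mod 14 ∈ H? Yes
(3) Inverses: for all a ∈ H, -a mod 14 ∈ H? Yes

Yes, H is a subgroup of ℤ_14


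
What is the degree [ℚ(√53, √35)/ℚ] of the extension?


[ℚ(√53,√35):ℚ] = [ℚ(√53,√35):ℚ(√53)]·[ℚ(√53):ℚ] = 2·2 = 4

[ℚ(√53, √35)/ℚ] = 4


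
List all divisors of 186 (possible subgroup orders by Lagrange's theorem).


Lagrange's theorem: |H| divides |G|
|G| = 186
Divisors of 186: 1, 2, 3, 6, 31, 62, 93, 186

Possible subgroup orders: {1, 2, 3, 6, 31, 62, 93, 186}


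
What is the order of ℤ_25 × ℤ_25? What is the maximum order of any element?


|ℤ_25 × ℤ_25| = 25 × 25 = 625
Max element order = lcm(25,25) = 25
Cyclic? No (gcd=25)

|ℤ_25×ℤ_25| = 625, max element order = 25


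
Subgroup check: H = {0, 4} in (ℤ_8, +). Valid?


Subgroup test for H = {0, 4} in (ℤ_8, +):
(1) 0 ∈ H? Yes
(2) Closure: for all a,b ∈ H, (a+b) mod 8 ∈ H? Yes
(3) Inverses: for all a ∈ H, -a mod 8 ∈ H? Yes

Yes, H is a subgroup of ℤ_8


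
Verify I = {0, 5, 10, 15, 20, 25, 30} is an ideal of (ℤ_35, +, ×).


Check ideal conditions for I = {0, 5, 10, 15, 20, 25, 30} in ℤ_35:
(1) I is an additive subgroup? Yes
(2) For r ∈ ℤ_35 and a ∈ I: r·a ∈ I? Yes

Yes, I is an ideal of ℤ_35


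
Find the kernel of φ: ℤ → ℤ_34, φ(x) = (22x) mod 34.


Kernel = preimage of identity
ker(φ) = {x ∈ ℤ : 22x ≡ 0 (mod 34)}. gcd(22,34) = 2, so 22x ≡ 0 (mod 34) ⟺ x ≡ 0 (mod 34/2 = 17). Hence ker(φ) = 17ℤ

ker(φ) = 17ℤ


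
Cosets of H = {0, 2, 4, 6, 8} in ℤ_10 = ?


H = {0, 2, 4, 6, 8}, |H| = 5
Number of cosets = |G|/|H| = 10/5 = 2
0 + H = {0, 2, 4, 6, 8}
1 + H = {1, 3, 5, 7, 9}

Cosets: 0+H={0,2,4,6,8}; 1+H={1,3,5,7,9}


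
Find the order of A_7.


|A_n| = n!/2 (even permutations)
|A_7| = 7!/2 = 5040/2 = 2520

|A_7| = 2520


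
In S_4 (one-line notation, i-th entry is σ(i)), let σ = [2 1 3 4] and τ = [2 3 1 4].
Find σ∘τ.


σ∘τ: apply τ first, then σ
1 →τ 2 →σ 1
2 →τ 3 →σ 3
3 →τ 1 →σ 2
4 →τ 4 →σ 4

σ∘τ = [1 3 2 4]


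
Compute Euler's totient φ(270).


Factor n: 270 = 2 × 3^3 × 5
φ(n) = n · ∏(1 - 1/p) over distinct primes p | n
φ(270) = 270 · (1 - 1/2) · (1 - 1/3) · (1 - 1/5) = 72

φ(270) = 72


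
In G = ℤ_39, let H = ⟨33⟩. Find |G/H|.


|⟨33⟩| = n / gcd(33, 39) = 39 / 3 = 13
H is normal (ℤ_39 is abelian).
|G/H| = |G| / |H| = 39 / 13 = 3

|G/H| = 3


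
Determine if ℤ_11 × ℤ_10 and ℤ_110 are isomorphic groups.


Comparing ℤ_11 × ℤ_10 and ℤ_110:
gcd(11,10) = 1, so ℤ_11 × ℤ_10 ≅ ℤ_110 (CRT)

Yes, ℤ_11 × ℤ_10 ≅ ℤ_110


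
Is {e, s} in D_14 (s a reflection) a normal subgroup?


H = {e, s} in D_14 (s a reflection)
r·s·r⁻¹ = sr⁻² ≠ s for n ≥ 3, so {e, s} is not closed under conjugation

No, not a normal subgroup


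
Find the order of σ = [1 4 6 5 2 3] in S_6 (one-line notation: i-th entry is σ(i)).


Cycle decomposition: (2 4 5) (3 6)
Cycle lengths: 3, 2
Order = lcm(3, 2) = 6

ord(σ) = 6


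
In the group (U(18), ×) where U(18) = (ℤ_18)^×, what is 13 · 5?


Operation: multiplication mod 18
13 · 5 = (a × b) mod 18 with a = 13, b = 5

13 · 5 = 11


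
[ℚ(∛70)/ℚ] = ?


∛70 has minimal polynomial x³ - 70 (irreducible over ℚ since 70 is not a perfect cube)

[ℚ(∛70)/ℚ] = 3


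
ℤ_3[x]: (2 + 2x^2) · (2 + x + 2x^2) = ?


Expand and collect like terms; reduce coefficients mod 3:
x^0: 2·2 = 4 ≡ 1 (mod 3)
x^1: 2·1 + 0·2 = 2 ≡ 2 (mod 3)
x^2: 2·2 + 0·1 + 2·2 = 8 ≡ 2 (mod 3)
x^3: 0·2 + 2·1 = 2 ≡ 2 (mod 3)
x^4: 2·2 = 4 ≡ 1 (mod 3)
Result: 1 + 2x + 2x^2 + 2x^3 + x^4

f · g = 1 + 2x + 2x^2 + 2x^3 + x^4


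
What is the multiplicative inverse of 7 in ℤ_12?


Use the extended Euclidean algorithm to write 1 = 7·s + 12·t; then s mod 12 is the inverse.
Euclidean algorithm:
  7 = 0·12 + 7
  12 = 1·7 + 5
  7 = 1·5 + 2
  5 = 2·2 + 1
  2 = 2·1 + 0
gcd(7,12) = 1
Back-substitution gives: 7·(-5) + 12·(3) = 1
So 7⁻¹ ≡ -5 ≡ 7 (mod 12)
Check: 7 × 7 = 49 ≡ 1 (mod 12) ✓

7⁻¹ ≡ 7 (mod 12)


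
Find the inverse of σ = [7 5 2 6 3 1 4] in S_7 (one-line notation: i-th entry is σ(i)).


To find σ⁻¹, swap domain and range:
σ(1) = 7 → σ⁻¹(7) = 1
σ(2) = 5 → σ⁻¹(5) = 2
σ(3) = 2 → σ⁻¹(2) = 3
σ(4) = 6 → σ⁻¹(6) = 4
σ(5) = 3 → σ⁻¹(3) = 5
σ(6) = 1 → σ⁻¹(1) = 6
σ(7) = 4 → σ⁻¹(4) = 7

σ⁻¹ = [6 3 5 7 2 4 1]


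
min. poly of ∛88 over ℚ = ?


∛88 satisfies x³ - 88 = 0, irreducible over ℚ (no rational root; 88 is not a perfect cube)

Minimal polynomial: x³ - 88


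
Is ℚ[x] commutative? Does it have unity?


Polynomial ring over ℚ (an integral domain) is a commutative integral domain with unity 1
Commutative: Yes
Integral domain: Yes
Has unity: Yes

ℚ[x]: Commutative=Yes, Unity=Yes


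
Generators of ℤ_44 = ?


g generates ℤ_n iff gcd(g,n) = 1
Prime factors of 44: 2, 11
Generators are g ∈ {1,...,43} not divisible by any of these primes.
Generators: {1, 3, 5, 7, 9, 13, 15, 17, 19, 21, 23, 25, 27, 29, 31, 35, 37, 39, 41, 43}
Number of generators = φ(44) = 20

Generators of ℤ_44 = {1, 3, 5, 7, 9, 13, 15, 17, 19, 21, 23, 25, 27, 29, 31, 35, 37, 39, 41, 43}


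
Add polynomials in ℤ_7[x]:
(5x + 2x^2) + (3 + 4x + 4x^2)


Add coefficients mod 7:
x^0: 0 + 3 = 3 (mod 7)
x^1: 5 + 4 = 2 (mod 7)
x^2: 2 + 4 = 6 (mod 7)
Result: 3 + 2x + 6x^2

f + g = 3 + 2x + 6x^2


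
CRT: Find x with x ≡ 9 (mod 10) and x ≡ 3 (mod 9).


m₁ = 10, m₂ = 9, gcd = 1, so CRT applies. M = m₁·m₂ = 90
Let M₁ = M/m₁ = 9, M₂ = M/m₂ = 10
Find y₁ ≡ M₁⁻¹ (mod m₁): 9⁻¹ ≡ 9 (mod 10)
Find y₂ ≡ M₂⁻¹ (mod m₂): 10⁻¹ ≡ 1 (mod 9)
x = a₁·M₁·y₁ + a₂·M₂·y₂ = 9·9·9 + 3·10·1 = 759
Reduce mod 90: x ≡ 39
Check: 39 mod 10 = 9 ✓, 39 mod 9 = 3 ✓

x ≡ 39 (mod 90)


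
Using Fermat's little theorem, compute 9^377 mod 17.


Fermat's little theorem: if p is prime and gcd(a,p)=1, then a^(p-1) ≡ 1 (mod p)
p = 17 is prime, gcd(9,17) = 1
Reduce exponent: 377 mod 16 = 9
So 9^377 ≡ 9^9 (mod 17)
9^9 mod 17 = 9

9^377 ≡ 9 (mod 17)


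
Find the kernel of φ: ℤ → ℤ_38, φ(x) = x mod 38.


Kernel = preimage of identity
ker(φ) = {x ∈ ℤ : x ≡ 0 (mod 38)} = 38ℤ = {0, ±38, ±76, ...}

ker(φ) = 38ℤ


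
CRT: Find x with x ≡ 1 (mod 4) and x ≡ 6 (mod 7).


m₁ = 4, m₂ = 7, gcd = 1, so CRT applies. M = m₁·m₂ = 28
Let M₁ = M/m₁ = 7, M₂ = M/m₂ = 4
Find y₁ ≡ M₁⁻¹ (mod m₁): 7⁻¹ ≡ 3 (mod 4)
Find y₂ ≡ M₂⁻¹ (mod m₂): 4⁻¹ ≡ 2 (mod 7)
x = a₁·M₁·y₁ + a₂·M₂·y₂ = 1·7·3 + 6·4·2 = 69
Reduce mod 28: x ≡ 13
Check: 13 mod 4 = 1 ✓, 13 mod 7 = 6 ✓

x ≡ 13 (mod 28)


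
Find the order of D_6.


|D_n| = 2n (n rotations and n reflections)
|D_6| = 2×6 = 12

|D_6| = 12


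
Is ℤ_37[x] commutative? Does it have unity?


ℤ_37 is a field (n prime), so ℤ_37[x] is a commutative integral domain with unity
Commutative: Yes
Integral domain: Yes
Has unity: Yes

ℤ_37[x]: Commutative=Yes, Unity=Yes


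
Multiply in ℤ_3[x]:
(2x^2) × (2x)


Expand and collect like terms; reduce coefficients mod 3:
x^0: 0·0 = 0 ≡ 0 (mod 3)
x^1: 0·2 + 0·0 = 0 ≡ 0 (mod 3)
x^2: 0·2 + 2·0 = 0 ≡ 0 (mod 3)
x^3: 2·2 = 4 ≡ 1 (mod 3)
Result: x^3

f · g = x^3


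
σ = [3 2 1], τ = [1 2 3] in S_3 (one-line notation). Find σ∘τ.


σ∘τ: apply τ first, then σ
1 →τ 1 →σ 3
2 →τ 2 →σ 2
3 →τ 3 →σ 1

σ∘τ = [3 2 1]


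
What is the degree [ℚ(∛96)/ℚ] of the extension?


∛96 has minimal polynomial x³ - 96 (irreducible over ℚ since 96 is not a perfect cube)

[ℚ(∛96)/ℚ] = 3


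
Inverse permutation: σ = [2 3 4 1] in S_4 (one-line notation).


To find σ⁻¹, swap domain and range:
σ(1) = 2 → σ⁻¹(2) = 1
σ(2) = 3 → σ⁻¹(3) = 2
σ(3) = 4 → σ⁻¹(4) = 3
σ(4) = 1 → σ⁻¹(1) = 4

σ⁻¹ = [4 1 2 3]


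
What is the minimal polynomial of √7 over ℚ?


√7 satisfies x² - 7 = 0, irreducible over ℚ since 7 is squarefree

Minimal polynomial: x² - 7


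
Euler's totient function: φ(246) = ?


Factor n: 246 = 2 × 3 × 41
φ(n) = n · ∏(1 - 1/p) over distinct primes p | n
φ(246) = 246 · (1 - 1/2) · (1 - 1/3) · (1 - 1/41) = 80

φ(246) = 80


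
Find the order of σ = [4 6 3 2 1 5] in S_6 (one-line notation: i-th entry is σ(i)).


Cycle decomposition: (1 4 2 6 5)
Cycle lengths: 5
Order = lcm(5) = 5

ord(σ) = 5


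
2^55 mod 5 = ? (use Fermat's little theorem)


Fermat's little theorem: if p is prime and gcd(a,p)=1, then a^(p-1) ≡ 1 (mod p)
p = 5 is prime, gcd(2,5) = 1
Reduce exponent: 55 mod 4 = 3
So 2^55 ≡ 2^3 (mod 5)
2^3 mod 5 = 3

2^55 ≡ 3 (mod 5)


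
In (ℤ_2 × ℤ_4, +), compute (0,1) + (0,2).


Operation: componentwise addition mod (2, 4)
(0,1) + (0,2) = ((a₁+b₁) mod 2, (a₂+b₂) mod 4) with a = (0,1), b = (0,2)

(0,1) + (0,2) = (0,3)


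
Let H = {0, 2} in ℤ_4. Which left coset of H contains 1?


1 + H = {1 + h (mod 4) : h ∈ H}
1+0=1, 1+2=3

1 + H = {1, 3}


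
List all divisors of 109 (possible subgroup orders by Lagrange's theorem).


Lagrange's theorem: |H| divides |G|
|G| = 109
Divisors of 109: 1, 109

Possible subgroup orders: {1, 109}


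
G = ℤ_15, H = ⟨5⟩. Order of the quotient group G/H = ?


|⟨5⟩| = n / gcd(5, 15) = 15 / 5 = 3
H is normal (ℤ_15 is abelian).
|G/H| = |G| / |H| = 15 / 3 = 5

|G/H| = 5


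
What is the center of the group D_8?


Z(G) = {g ∈ G | gx = xg for all x ∈ G}
For even n, Z(D_n) = {e, r^(n/2)}: the 180° rotation r^4 commutes with every reflection and rotation

Z(D_8) = {e, r^4}


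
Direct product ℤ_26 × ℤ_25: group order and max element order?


|ℤ_26 × ℤ_25| = 26 × 25 = 650
Max element order = lcm(26,25) = 650
Cyclic? Yes (gcd=1)

|ℤ_26×ℤ_25| = 650, max element order = 650


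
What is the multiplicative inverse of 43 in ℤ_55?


Use the extended Euclidean algorithm to write 1 = 43·s + 55·t; then s mod 55 is the inverse.
Euclidean algorithm:
  43 = 0·55 + 43
  55 = 1·43 + 12
  43 = 3·12 + 7
  12 = 1·7 + 5
  7 = 1·5 + 2
  5 = 2·2 + 1
  2 = 2·1 + 0
gcd(43,55) = 1
Back-substitution gives: 43·(-23) + 55·(18) = 1
So 43⁻¹ ≡ -23 ≡ 32 (mod 55)
Check: 43 × 32 = 1376 ≡ 1 (mod 55) ✓

43⁻¹ ≡ 32 (mod 55)


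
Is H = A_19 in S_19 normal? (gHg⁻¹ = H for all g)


H = A_19 in S_19
A_19 has index 2 in S_19, and every subgroup of index 2 is normal

Yes, normal subgroup


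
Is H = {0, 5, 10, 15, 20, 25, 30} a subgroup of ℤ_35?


Subgroup test for H = {0, 5, 10, 15, 20, 25, 30} in (ℤ_35, +):
(1) 0 ∈ H? Yes
(2) Closure: for all a,b ∈ H, (a+b) mod 35 ∈ H? Yes
(3) Inverses: for all a ∈ H, -a mod 35 ∈ H? Yes

Yes, H is a subgroup of ℤ_35


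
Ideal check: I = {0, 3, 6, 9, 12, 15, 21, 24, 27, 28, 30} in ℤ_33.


Check ideal conditions for I = {0, 3, 6, 9, 12, 15, 21, 24, 27, 28, 30} in ℤ_33:
(1) I is an additive subgroup? No
(2) For r ∈ ℤ_33 and a ∈ I: r·a ∈ I? No  [counterexample: r=2, a=9, r·a mod 33 = 18 ∉ I]

No, I is not an ideal of ℤ_33


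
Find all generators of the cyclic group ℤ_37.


g generates ℤ_n iff gcd(g,n) = 1
Prime factors of 37: 37
Generators are g ∈ {1,...,36} not divisible by any of these primes.
Generators: {1, 2, 3, 4, 5, 6, 7, 8, 9, 10, 11, 12, 13, 14, 15, 16, 17, 18, 19, 20, 21, 22, 23, 24, 25, 26, 27, 28, 29, 30, 31, 32, 33, 34, 35, 36}
Number of generators = φ(37) = 36

Generators of ℤ_37 = {1, 2, 3, 4, 5, 6, 7, 8, 9, 10, 11, 12, 13, 14, 15, 16, 17, 18, 19, 20, 21, 22, 23, 24, 25, 26, 27, 28, 29, 30, 31, 32, 33, 34, 35, 36}


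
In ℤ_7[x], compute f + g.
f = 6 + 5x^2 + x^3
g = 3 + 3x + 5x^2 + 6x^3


Add coefficients mod 7:
x^0: 6 + 3 = 2 (mod 7)
x^1: 0 + 3 = 3 (mod 7)
x^2: 5 + 5 = 3 (mod 7)
x^3: 1 + 6 = 0 (mod 7)
Result: 2 + 3x + 3x^2

f + g = 2 + 3x + 3x^2


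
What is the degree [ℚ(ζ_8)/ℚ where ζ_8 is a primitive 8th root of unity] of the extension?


[ℚ(ζ_n):ℚ] = deg Φ_n(x) = φ(n). Here φ(8) = 4

[ℚ(ζ_8)/ℚ where ζ_8 is a primitive 8th root of unity] = 4


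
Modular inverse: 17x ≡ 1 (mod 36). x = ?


Use the extended Euclidean algorithm to write 1 = 17·s + 36·t; then s mod 36 is the inverse.
Euclidean algorithm:
  17 = 0·36 + 17
  36 = 2·17 + 2
  17 = 8·2 + 1
  2 = 2·1 + 0
gcd(17,36) = 1
Back-substitution gives: 17·(17) + 36·(-8) = 1
So 17⁻¹ ≡ 17 ≡ 17 (mod 36)
Check: 17 × 17 = 289 ≡ 1 (mod 36) ✓

17⁻¹ ≡ 17 (mod 36)


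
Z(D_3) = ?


Z(G) = {g ∈ G | gx = xg for all x ∈ G}
For odd n, Z(D_n) = {e}: no nontrivial rotation commutes with all reflections

Z(D_3) = {e}


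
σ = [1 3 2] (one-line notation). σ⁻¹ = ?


To find σ⁻¹, swap domain and range:
σ(1) = 1 → σ⁻¹(1) = 1
σ(2) = 3 → σ⁻¹(3) = 2
σ(3) = 2 → σ⁻¹(2) = 3

σ⁻¹ = [1 3 2]


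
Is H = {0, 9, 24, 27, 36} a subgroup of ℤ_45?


Subgroup test for H = {0, 9, 24, 27, 36} in (ℤ_45, +):
(1) 0 ∈ H? Yes
(2) Closure: for all a,b ∈ H, (a+b) mod 45 ∈ H? No  [counterexample: 9 + 9 = 18 ∉ H]
(3) Inverses: for all a ∈ H, -a mod 45 ∈ H? No

No, H is not a subgroup of ℤ_45


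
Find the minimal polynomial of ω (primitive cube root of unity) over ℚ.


ω satisfies x² + x + 1 = 0 (the cyclotomic polynomial Φ₃)

Minimal polynomial: x² + x + 1


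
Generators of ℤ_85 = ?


g generates ℤ_n iff gcd(g,n) = 1
Prime factors of 85: 5, 17
Generators are g ∈ {1,...,84} not divisible by any of these primes.
Generators: {1, 2, 3, 4, 6, 7, 8, 9, 11, 12, 13, 14, 16, 18, 19, 21, 22, 23, 24, 26, 27, 28, 29, 31, 32, 33, 36, 37, 38, 39, 41, 42, 43, 44, 46, 47, 48, 49, 52, 53, 54, 56, 57, 58, 59, 61, 62, 63, 64, 66, 67, 69, 71, 72, 73, 74, 76, 77, 78, 79, 81, 82, 83, 84}
Number of generators = φ(85) = 64

Generators of ℤ_85 = {1, 2, 3, 4, 6, 7, 8, 9, 11, 12, 13, 14, 16, 18, 19, 21, 22, 23, 24, 26, 27, 28, 29, 31, 32, 33, 36, 37, 38, 39, 41, 42, 43, 44, 46, 47, 48, 49, 52, 53, 54, 56, 57, 58, 59, 61, 62, 63, 64, 66, 67, 69, 71, 72, 73, 74, 76, 77, 78, 79, 81, 82, 83, 84}


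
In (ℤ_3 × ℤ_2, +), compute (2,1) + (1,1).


Operation: componentwise addition mod (3, 2)
(2,1) + (1,1) = ((a₁+b₁) mod 3, (a₂+b₂) mod 2) with a = (2,1), b = (1,1)

(2,1) + (1,1) = (0,0)


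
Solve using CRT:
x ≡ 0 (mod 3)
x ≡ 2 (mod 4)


m₁ = 3, m₂ = 4, gcd = 1, so CRT applies. M = m₁·m₂ = 12
Let M₁ = M/m₁ = 4, M₂ = M/m₂ = 3
Find y₁ ≡ M₁⁻¹ (mod m₁): 4⁻¹ ≡ 1 (mod 3)
Find y₂ ≡ M₂⁻¹ (mod m₂): 3⁻¹ ≡ 3 (mod 4)
x = a₁·M₁·y₁ + a₂·M₂·y₂ = 0·4·1 + 2·3·3 = 18
Reduce mod 12: x ≡ 6
Check: 6 mod 3 = 0 ✓, 6 mod 4 = 2 ✓

x ≡ 6 (mod 12)


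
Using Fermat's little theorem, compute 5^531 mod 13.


Fermat's little theorem: if p is prime and gcd(a,p)=1, then a^(p-1) ≡ 1 (mod p)
p = 13 is prime, gcd(5,13) = 1
Reduce exponent: 531 mod 12 = 3
So 5^531 ≡ 5^3 (mod 13)
5^3 mod 13 = 8

5^531 ≡ 8 (mod 13)


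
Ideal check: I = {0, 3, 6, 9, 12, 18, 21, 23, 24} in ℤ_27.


Check ideal conditions for I = {0, 3, 6, 9, 12, 18, 21, 23, 24} in ℤ_27:
(1) I is an additive subgroup? No
(2) For r ∈ ℤ_27 and a ∈ I: r·a ∈ I? No  [counterexample: r=2, a=21, r·a mod 27 = 15 ∉ I]

No, I is not an ideal of ℤ_27


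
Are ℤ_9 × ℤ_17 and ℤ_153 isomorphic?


Comparing ℤ_9 × ℤ_17 and ℤ_153:
gcd(9,17) = 1, so ℤ_9 × ℤ_17 ≅ ℤ_153 (CRT)

Yes, ℤ_9 × ℤ_17 ≅ ℤ_153


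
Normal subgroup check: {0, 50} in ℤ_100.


H = {0, 50} in ℤ_100
ℤ_100 is abelian; every subgroup of an abelian group is normal

Yes, normal subgroup


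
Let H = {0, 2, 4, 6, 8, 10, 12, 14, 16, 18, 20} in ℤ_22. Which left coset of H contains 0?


0 + H = {0 + h (mod 22) : h ∈ H}
0+0=0, 0+2=2, 0+4=4, 0+6=6, 0+8=8, 0+10=10, 0+12=12, 0+14=14, 0+16=16, 0+18=18, 0+20=20

0 + H = {0, 2, 4, 6, 8, 10, 12, 14, 16, 18, 20}


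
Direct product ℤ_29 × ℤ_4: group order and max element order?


|ℤ_29 × ℤ_4| = 29 × 4 = 116
Max element order = lcm(29,4) = 116
Cyclic? Yes (gcd=1)

|ℤ_29×ℤ_4| = 116, max element order = 116


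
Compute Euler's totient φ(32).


Factor n: 32 = 2^5
φ(n) = n · ∏(1 - 1/p) over distinct primes p | n
φ(32) = 32 · (1 - 1/2) = 16

φ(32) = 16


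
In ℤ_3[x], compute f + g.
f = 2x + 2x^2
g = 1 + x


Add coefficients mod 3:
x^0: 0 + 1 = 1 (mod 3)
x^1: 2 + 1 = 0 (mod 3)
x^2: 2 + 0 = 2 (mod 3)
Result: 1 + 2x^2

f + g = 1 + 2x^2


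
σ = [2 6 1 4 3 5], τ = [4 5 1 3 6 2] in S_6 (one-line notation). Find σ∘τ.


σ∘τ: apply τ first, then σ
1 →τ 4 →σ 4
2 →τ 5 →σ 3
3 →τ 1 →σ 2
4 →τ 3 →σ 1
5 →τ 6 →σ 5
6 →τ 2 →σ 6

σ∘τ = [4 3 2 1 5 6]


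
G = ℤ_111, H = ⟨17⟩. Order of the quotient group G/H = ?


|⟨17⟩| = n / gcd(17, 111) = 111 / 1 = 111
H is normal (ℤ_111 is abelian).
|G/H| = |G| / |H| = 111 / 111 = 1

|G/H| = 1


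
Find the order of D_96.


|D_n| = 2n (n rotations and n reflections)
|D_96| = 2×96 = 192

|D_96| = 192


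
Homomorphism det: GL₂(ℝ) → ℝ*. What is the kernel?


Kernel = preimage of identity
ker(det) = {A | det(A) = 1} = SL₂(ℝ)

ker(det) = SL₂(ℝ)


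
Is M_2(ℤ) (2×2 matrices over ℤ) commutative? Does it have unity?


Matrix multiplication is non-commutative for n ≥ 2; the identity matrix I is the unity; singular matrices give zero divisors, so not an integral domain
Commutative: No
Integral domain: No
Has unity: Yes

M_2(ℤ) (2×2 matrices over ℤ): Commutative=No, Unity=Yes


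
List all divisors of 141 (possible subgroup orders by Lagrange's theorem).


Lagrange's theorem: |H| divides |G|
|G| = 141
Divisors of 141: 1, 3, 47, 141

Possible subgroup orders: {1, 3, 47, 141}


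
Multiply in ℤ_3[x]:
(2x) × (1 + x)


Expand and collect like terms; reduce coefficients mod 3:
x^0: 0·1 = 0 ≡ 0 (mod 3)
x^1: 0·1 + 2·1 = 2 ≡ 2 (mod 3)
x^2: 2·1 = 2 ≡ 2 (mod 3)
Result: 2x + 2x^2

f · g = 2x + 2x^2


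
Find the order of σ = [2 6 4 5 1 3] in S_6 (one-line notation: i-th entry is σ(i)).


Cycle decomposition: (1 2 6 3 4 5)
Cycle lengths: 6
Order = lcm(6) = 6

ord(σ) = 6


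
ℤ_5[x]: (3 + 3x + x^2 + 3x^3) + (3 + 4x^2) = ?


Add coefficients mod 5:
x^0: 3 + 3 = 1 (mod 5)
x^1: 3 + 0 = 3 (mod 5)
x^2: 1 + 4 = 0 (mod 5)
x^3: 3 + 0 = 3 (mod 5)
Result: 1 + 3x + 3x^3

f + g = 1 + 3x + 3x^3


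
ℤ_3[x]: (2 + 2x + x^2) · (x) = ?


Expand and collect like terms; reduce coefficients mod 3:
x^0: 2·0 = 0 ≡ 0 (mod 3)
x^1: 2·1 + 2·0 = 2 ≡ 2 (mod 3)
x^2: 2·1 + 1·0 = 2 ≡ 2 (mod 3)
x^3: 1·1 = 1 ≡ 1 (mod 3)
Result: 2x + 2x^2 + x^3

f · g = 2x + 2x^2 + x^3


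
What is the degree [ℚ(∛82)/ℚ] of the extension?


∛82 has minimal polynomial x³ - 82 (irreducible over ℚ since 82 is not a perfect cube)

[ℚ(∛82)/ℚ] = 3


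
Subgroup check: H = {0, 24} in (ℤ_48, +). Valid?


Subgroup test for H = {0, 24} in (ℤ_48, +):
(1) 0 ∈ H? Yes
(2) Closure: for all a,b ∈ H, (a+b) mod 48 ∈ H? Yes
(3) Inverses: for all a ∈ H, -a mod 48 ∈ H? Yes

Yes, H is a subgroup of ℤ_48


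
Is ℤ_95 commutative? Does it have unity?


ℤ_95 is a commutative ring with unity 1; 95 = 5×19 is composite, so 5·19 ≡ 0 gives zero divisors (not an integral domain)
Commutative: Yes
Integral domain: No
Has unity: Yes

ℤ_95: Commutative=Yes, Unity=Yes


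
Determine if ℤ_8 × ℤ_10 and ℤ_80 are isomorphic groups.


Comparing ℤ_8 × ℤ_10 and ℤ_80:
gcd(8,10) = 2 ≠ 1. Max element order in ℤ_8×ℤ_10 is lcm(8,10) = 40 < 80, so it has no element of order 80

No, ℤ_8 × ℤ_10 ≇ ℤ_80


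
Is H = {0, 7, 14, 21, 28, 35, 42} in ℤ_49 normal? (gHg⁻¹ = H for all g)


H = {0, 7, 14, 21, 28, 35, 42} in ℤ_49
ℤ_49 is abelian; every subgroup of an abelian group is normal

Yes, normal subgroup


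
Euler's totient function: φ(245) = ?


Factor n: 245 = 5 × 7^2
φ(n) = n · ∏(1 - 1/p) over distinct primes p | n
φ(245) = 245 · (1 - 1/5) · (1 - 1/7) = 168

φ(245) = 168


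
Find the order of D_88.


|D_n| = 2n (n rotations and n reflections)
|D_88| = 2×88 = 176

|D_88| = 176
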